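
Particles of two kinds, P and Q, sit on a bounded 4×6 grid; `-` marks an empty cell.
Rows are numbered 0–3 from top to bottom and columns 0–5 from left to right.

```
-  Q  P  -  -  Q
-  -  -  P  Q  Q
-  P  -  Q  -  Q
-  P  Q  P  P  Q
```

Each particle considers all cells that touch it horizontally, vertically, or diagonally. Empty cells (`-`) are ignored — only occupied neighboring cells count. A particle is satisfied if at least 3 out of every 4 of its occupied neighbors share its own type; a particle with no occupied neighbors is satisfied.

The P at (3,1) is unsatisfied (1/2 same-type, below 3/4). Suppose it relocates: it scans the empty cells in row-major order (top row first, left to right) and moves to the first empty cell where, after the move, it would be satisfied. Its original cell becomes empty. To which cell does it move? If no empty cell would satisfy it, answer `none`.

Vacating (3,1). Empty cells in order:
  (0,0): 0/1 same-type → still unsatisfied.
  (0,3): 2/3 same-type → still unsatisfied.
  (0,4): 1/4 same-type → still unsatisfied.
  (1,0): 1/2 same-type → still unsatisfied.
  (1,1): 2/3 same-type → still unsatisfied.
  (1,2): 3/5 same-type → still unsatisfied.
  (2,0): 1/1 same-type → satisfied — stop here.

(2,0)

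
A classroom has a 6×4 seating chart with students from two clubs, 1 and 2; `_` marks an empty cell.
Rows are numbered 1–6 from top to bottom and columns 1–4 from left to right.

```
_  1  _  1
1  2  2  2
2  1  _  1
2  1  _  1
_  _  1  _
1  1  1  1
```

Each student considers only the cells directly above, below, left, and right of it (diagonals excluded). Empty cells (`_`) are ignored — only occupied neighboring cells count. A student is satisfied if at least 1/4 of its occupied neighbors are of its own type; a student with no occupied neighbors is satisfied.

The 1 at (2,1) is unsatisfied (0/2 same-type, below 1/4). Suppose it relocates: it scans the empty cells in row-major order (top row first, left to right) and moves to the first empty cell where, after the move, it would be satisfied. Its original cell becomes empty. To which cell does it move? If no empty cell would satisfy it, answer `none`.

Vacating (2,1). Empty cells in order:
  (1,1): 1/1 same-type → satisfied — stop here.

(1,1)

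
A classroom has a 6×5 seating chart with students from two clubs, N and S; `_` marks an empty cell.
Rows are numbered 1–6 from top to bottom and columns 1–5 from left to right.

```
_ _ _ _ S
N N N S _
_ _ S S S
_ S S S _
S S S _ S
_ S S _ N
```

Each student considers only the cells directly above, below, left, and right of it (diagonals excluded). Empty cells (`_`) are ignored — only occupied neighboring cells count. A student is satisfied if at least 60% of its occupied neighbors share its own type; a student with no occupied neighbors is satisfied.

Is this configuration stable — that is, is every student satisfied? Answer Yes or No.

(1,5)S 0/0 satisfied
(2,1)N 1/1 satisfied
(2,2)N 2/2 satisfied
(2,3)N 1/3 not
(2,4)S 1/2 not
(3,3)S 2/3 satisfied
(3,4)S 4/4 satisfied
(3,5)S 1/1 satisfied
(4,2)S 2/2 satisfied
(4,3)S 4/4 satisfied
(4,4)S 2/2 satisfied
(5,1)S 1/1 satisfied
(5,2)S 4/4 satisfied
(5,3)S 3/3 satisfied
(5,5)S 0/1 not
(6,2)S 2/2 satisfied
(6,3)S 2/2 satisfied
(6,5)N 0/1 not
For instance (2,3) has only 1/3 same-type neighbors, below 3/5.

No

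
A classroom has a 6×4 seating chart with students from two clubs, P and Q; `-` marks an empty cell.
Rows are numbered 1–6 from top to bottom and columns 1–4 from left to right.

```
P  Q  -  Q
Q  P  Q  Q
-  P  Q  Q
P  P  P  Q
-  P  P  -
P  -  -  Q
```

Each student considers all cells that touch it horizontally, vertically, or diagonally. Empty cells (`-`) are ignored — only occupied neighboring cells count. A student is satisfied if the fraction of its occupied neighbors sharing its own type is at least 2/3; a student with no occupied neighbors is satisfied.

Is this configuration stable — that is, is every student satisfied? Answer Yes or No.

(1,1)P 1/3 not
(1,2)Q 2/4 not
(1,4)Q 2/2 satisfied
(2,1)Q 1/4 not
(2,2)P 2/6 not
(2,3)Q 5/7 satisfied
(2,4)Q 4/4 satisfied
(3,2)P 4/7 not
(3,3)Q 4/8 not
(3,4)Q 4/5 satisfied
(4,1)P 3/3 satisfied
(4,2)P 5/6 satisfied
(4,3)P 4/7 not
(4,4)Q 2/4 not
(5,2)P 5/5 satisfied
(5,3)P 3/5 not
(6,1)P 1/1 satisfied
(6,4)Q 0/1 not
For instance (1,1) has only 1/3 same-type neighbors, below 2/3.

No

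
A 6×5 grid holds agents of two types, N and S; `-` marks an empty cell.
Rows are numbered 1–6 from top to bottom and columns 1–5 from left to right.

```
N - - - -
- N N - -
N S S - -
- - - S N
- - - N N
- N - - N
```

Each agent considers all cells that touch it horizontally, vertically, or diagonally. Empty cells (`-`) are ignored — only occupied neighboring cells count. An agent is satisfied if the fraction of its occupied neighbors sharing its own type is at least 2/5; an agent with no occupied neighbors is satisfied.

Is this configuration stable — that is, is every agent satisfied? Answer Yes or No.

No

Row 1: (1,1)N 1/1 ✓
Row 2: (2,2)N 3/5 ✓ · (2,3)N 1/3 ✗
Row 3: (3,1)N 1/2 ✓ · (3,2)S 1/4 ✗ · (3,3)S 2/4 ✓
Row 4: (4,4)S 1/4 ✗ · (4,5)N 2/3 ✓
Row 5: (5,4)N 3/4 ✓ · (5,5)N 3/4 ✓
Row 6: (6,2)N 0/0 ✓ · (6,5)N 2/2 ✓
For instance (2,3) has only 1/3 same-type neighbors, below 2/5.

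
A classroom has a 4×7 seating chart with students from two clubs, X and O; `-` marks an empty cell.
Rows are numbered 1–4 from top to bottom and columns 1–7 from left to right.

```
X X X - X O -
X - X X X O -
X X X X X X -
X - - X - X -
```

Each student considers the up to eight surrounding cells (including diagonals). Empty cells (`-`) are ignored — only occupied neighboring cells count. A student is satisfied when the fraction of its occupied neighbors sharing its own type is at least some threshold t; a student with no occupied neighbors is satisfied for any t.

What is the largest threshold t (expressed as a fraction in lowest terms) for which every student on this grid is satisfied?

(1,1)X 2/2
(1,2)X 4/4
(1,3)X 3/3
(1,5)X 2/4
(1,6)O 1/3
(2,1)X 4/4
(2,3)X 6/6
(2,4)X 7/7
(2,5)X 5/7
(2,6)O 1/5
(3,1)X 3/3
(3,2)X 5/5
(3,3)X 5/5
(3,4)X 6/6
(3,5)X 6/7
(3,6)X 3/4
(4,1)X 2/2
(4,4)X 3/3
(4,6)X 2/2
The smallest same-type fraction is 1/5 at (2,6), which reduces to 1/5. Any threshold above that leaves this student unsatisfied.

1/5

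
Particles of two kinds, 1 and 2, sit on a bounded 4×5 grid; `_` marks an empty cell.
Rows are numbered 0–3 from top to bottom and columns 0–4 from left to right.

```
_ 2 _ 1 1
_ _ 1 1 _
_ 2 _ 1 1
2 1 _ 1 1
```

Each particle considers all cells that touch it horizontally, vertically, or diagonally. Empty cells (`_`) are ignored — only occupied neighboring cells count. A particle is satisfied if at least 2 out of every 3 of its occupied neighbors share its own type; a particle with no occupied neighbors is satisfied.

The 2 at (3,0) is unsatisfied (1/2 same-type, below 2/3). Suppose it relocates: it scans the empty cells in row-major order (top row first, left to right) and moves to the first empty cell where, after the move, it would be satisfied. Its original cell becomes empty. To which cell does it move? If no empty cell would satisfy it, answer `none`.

Vacating (3,0). Empty cells in order:
  (0,0): 1/1 same-type → satisfied — stop here.

(0,0)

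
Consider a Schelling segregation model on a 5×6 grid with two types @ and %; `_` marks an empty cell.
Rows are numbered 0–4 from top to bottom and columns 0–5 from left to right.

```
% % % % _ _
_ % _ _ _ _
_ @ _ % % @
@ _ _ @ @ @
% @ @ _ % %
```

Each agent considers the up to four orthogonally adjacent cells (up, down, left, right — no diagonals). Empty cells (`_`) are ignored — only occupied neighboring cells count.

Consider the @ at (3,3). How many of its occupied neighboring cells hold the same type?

1

Occupied neighbors of (3,3): (2,3)=%, (3,4)=@.
Same type (@): 1 of 2.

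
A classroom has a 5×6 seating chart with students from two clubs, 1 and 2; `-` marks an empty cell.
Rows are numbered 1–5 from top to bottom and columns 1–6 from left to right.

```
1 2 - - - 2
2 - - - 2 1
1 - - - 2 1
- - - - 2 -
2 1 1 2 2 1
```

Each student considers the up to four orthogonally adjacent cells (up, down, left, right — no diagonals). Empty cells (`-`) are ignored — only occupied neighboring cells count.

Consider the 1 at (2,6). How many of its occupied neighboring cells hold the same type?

1

Occupied neighbors of (2,6): (1,6)=2, (3,6)=1, (2,5)=2.
Same type (1): 1 of 3.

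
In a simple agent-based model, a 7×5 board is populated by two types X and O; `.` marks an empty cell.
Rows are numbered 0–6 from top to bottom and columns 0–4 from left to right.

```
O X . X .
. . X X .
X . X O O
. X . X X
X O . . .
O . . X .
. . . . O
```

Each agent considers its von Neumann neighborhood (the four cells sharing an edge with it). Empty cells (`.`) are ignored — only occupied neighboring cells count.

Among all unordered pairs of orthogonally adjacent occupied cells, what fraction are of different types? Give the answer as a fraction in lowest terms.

8/13

Scan each occupied cell's neighbors to the right and below so each pair is counted once.
From row 0: 1 unlike of 2 pairs (running 1/2).
From row 1: 1 unlike of 3 pairs (running 2/5).
From row 2: 3 unlike of 4 pairs (running 5/9).
From row 3: 1 unlike of 2 pairs (running 6/11).
From row 4: 2 unlike of 2 pairs (running 8/13).
Total adjacent occupied pairs: 13; unlike-type pairs: 8.
8/13 is already in lowest terms.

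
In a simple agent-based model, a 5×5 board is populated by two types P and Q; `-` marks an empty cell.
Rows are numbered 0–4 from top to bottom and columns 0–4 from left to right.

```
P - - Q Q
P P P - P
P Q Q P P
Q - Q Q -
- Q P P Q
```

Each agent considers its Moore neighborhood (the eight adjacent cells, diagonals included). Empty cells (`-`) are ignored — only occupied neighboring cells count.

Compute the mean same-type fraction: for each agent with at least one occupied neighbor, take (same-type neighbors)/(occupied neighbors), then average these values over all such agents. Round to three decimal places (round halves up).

0.530

(0,0)P 2/2
(0,3)Q 1/3
(0,4)Q 1/2
(1,0)P 3/4
(1,1)P 4/6
(1,2)P 2/5
(1,4)P 2/4
(2,0)P 2/4
(2,1)Q 3/7
(2,2)Q 3/6
(2,3)P 3/6
(2,4)P 2/3
(3,0)Q 2/3
(3,2)Q 4/7
(3,3)Q 3/7
(4,1)Q 2/3
(4,2)P 1/4
(4,3)P 1/4
(4,4)Q 1/2
Sum over 19 agents: 2/2 + 1/3 + 1/2 + 3/4 + 4/6 + 2/5 + 2/4 + 2/4 + 3/7 + 3/6 + 3/6 + 2/3 + 2/3 + 4/7 + 3/7 + 2/3 + 1/4 + 1/4 + 1/2 = 1411/140; mean = 1411/140 ÷ 19 = 1411/2660 = 0.530451… → 0.530.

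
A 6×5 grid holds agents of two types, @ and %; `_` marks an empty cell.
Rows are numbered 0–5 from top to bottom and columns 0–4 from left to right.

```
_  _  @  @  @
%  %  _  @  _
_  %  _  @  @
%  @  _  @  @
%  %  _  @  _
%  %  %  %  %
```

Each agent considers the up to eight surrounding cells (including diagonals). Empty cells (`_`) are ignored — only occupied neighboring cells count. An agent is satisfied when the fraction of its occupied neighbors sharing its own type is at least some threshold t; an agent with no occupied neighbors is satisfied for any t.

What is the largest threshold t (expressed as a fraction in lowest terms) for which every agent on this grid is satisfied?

0/1

(0,2)@ 2/3
(0,3)@ 3/3
(0,4)@ 2/2
(1,0)% 2/2
(1,1)% 2/3
(1,3)@ 5/5
(2,1)% 3/4
(2,3)@ 4/4
(2,4)@ 4/4
(3,0)% 3/4
(3,1)@ 0/4
(3,3)@ 4/4
(3,4)@ 4/4
(4,0)% 4/5
(4,1)% 5/6
(4,3)@ 2/5
(5,0)% 3/3
(5,1)% 4/4
(5,2)% 3/4
(5,3)% 2/3
(5,4)% 1/2
The smallest same-type fraction is 0/4 at (3,1), which reduces to 0/1. Any threshold above that leaves this agent unsatisfied.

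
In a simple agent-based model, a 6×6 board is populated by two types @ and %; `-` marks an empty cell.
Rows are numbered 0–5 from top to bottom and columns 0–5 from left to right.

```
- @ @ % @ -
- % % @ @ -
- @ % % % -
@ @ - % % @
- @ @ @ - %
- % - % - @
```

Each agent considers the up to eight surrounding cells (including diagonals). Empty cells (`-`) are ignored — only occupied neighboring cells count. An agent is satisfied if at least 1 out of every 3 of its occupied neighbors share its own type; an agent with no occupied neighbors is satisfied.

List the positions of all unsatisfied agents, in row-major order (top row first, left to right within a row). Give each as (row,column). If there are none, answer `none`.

(0,3), (3,5), (4,3), (5,1), (5,3), (5,5)

Row 0: (0,1)@ 1/3 satisfied · (0,2)@ 2/5 satisfied · (0,3)% 1/5 not · (0,4)@ 2/3 satisfied
Row 1: (1,1)% 2/5 satisfied · (1,2)% 4/8 satisfied · (1,3)@ 3/8 satisfied · (1,4)@ 2/5 satisfied
Row 2: (2,1)@ 2/5 satisfied · (2,2)% 4/7 satisfied · (2,3)% 5/7 satisfied · (2,4)% 3/6 satisfied
Row 3: (3,0)@ 3/3 satisfied · (3,1)@ 4/5 satisfied · (3,3)% 4/6 satisfied · (3,4)% 4/6 satisfied · (3,5)@ 0/3 not
Row 4: (4,1)@ 3/4 satisfied · (4,2)@ 3/6 satisfied · (4,3)@ 1/4 not · (4,5)% 1/3 satisfied
Row 5: (5,1)% 0/2 not · (5,3)% 0/2 not · (5,5)@ 0/1 not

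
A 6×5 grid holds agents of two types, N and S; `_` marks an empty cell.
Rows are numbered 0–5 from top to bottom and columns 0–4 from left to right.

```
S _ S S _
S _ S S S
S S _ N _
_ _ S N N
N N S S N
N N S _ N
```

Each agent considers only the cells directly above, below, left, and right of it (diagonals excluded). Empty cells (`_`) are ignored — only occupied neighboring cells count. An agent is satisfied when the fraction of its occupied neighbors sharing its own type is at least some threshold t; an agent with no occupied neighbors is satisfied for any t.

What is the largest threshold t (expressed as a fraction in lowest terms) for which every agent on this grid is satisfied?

1/3

Row 0: (0,0)S 1/1 · (0,2)S 2/2 · (0,3)S 2/2
Row 1: (1,0)S 2/2 · (1,2)S 2/2 · (1,3)S 3/4 · (1,4)S 1/1
Row 2: (2,0)S 2/2 · (2,1)S 1/1 · (2,3)N 1/2
Row 3: (3,2)S 1/2 · (3,3)N 2/4 · (3,4)N 2/2
Row 4: (4,0)N 2/2 · (4,1)N 2/3 · (4,2)S 3/4 · (4,3)S 1/3 · (4,4)N 2/3
Row 5: (5,0)N 2/2 · (5,1)N 2/3 · (5,2)S 1/2 · (5,4)N 1/1
The smallest same-type fraction is 1/3 at (4,3), which reduces to 1/3. Any threshold above that leaves this agent unsatisfied.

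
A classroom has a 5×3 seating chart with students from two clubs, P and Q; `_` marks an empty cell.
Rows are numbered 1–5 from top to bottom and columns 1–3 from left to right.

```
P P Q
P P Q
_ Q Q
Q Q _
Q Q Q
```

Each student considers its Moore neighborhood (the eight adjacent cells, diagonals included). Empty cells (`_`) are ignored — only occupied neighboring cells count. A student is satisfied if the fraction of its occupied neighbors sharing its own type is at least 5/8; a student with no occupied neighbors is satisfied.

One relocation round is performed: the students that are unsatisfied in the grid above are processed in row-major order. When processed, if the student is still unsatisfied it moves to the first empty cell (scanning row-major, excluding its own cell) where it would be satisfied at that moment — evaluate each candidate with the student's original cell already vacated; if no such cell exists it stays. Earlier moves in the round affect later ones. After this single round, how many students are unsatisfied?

2

Initially unsatisfied (in order): (1,2), (1,3), (2,2), (2,3).
  (1,2): no empty cell satisfies it; stays.
  (1,3) → (4,3).
  (2,2): no empty cell satisfies it; stays.
  (2,3): no empty cell satisfies it; stays.
Resulting grid:
P P _
P P Q
_ Q Q
Q Q Q
Q Q Q
Unsatisfied now: (2,2), (2,3).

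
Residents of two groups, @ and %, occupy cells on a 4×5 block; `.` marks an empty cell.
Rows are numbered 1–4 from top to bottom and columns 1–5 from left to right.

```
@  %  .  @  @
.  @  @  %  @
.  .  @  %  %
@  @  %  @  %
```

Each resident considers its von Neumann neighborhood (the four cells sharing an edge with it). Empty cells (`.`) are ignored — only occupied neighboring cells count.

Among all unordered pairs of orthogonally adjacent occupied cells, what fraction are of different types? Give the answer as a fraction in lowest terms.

Scan each occupied cell's neighbors to the right and below so each pair is counted once.
Row 1: @(1,1)–%(1,2)≠ %(1,2)–@(2,2)≠ @(1,4)–@(1,5)= @(1,4)–%(2,4)≠ @(1,5)–@(2,5)=  → 3/5 unlike.
Row 2: @(2,2)–@(2,3)= @(2,3)–%(2,4)≠ @(2,3)–@(3,3)= %(2,4)–@(2,5)≠ %(2,4)–%(3,4)= @(2,5)–%(3,5)≠  → 3/6 unlike.
Row 3: @(3,3)–%(3,4)≠ @(3,3)–%(4,3)≠ %(3,4)–%(3,5)= %(3,4)–@(4,4)≠ %(3,5)–%(4,5)=  → 3/5 unlike.
Row 4: @(4,1)–@(4,2)= @(4,2)–%(4,3)≠ %(4,3)–@(4,4)≠ @(4,4)–%(4,5)≠  → 3/4 unlike.
Total adjacent occupied pairs: 20; unlike-type pairs: 12.
12/20 reduces to 3/5.

3/5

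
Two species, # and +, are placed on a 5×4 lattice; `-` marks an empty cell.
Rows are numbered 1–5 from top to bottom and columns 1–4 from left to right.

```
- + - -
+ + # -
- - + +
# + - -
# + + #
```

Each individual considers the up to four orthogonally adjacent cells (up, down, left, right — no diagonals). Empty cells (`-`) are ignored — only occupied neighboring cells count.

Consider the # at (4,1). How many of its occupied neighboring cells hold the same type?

Occupied neighbors of (4,1): (5,1)=#, (4,2)=+.
Same type (#): 1 of 2.

1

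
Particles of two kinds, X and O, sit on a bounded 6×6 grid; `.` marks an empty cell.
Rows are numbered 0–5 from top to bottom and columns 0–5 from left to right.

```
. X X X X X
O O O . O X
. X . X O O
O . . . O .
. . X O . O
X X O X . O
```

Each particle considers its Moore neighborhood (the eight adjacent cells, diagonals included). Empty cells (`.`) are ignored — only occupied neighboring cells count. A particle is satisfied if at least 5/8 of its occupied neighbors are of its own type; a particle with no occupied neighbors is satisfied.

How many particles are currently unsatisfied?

(0,1)X 1/4 ✗
(0,2)X 2/4 ✗
(0,3)X 2/4 ✗
(0,4)X 3/4 ✓
(0,5)X 2/3 ✓
(1,0)O 1/3 ✗
(1,1)O 2/5 ✗
(1,2)O 1/6 ✗
(1,4)O 2/7 ✗
(1,5)X 2/5 ✗
(2,1)X 0/4 ✗
(2,3)X 0/4 ✗
(2,4)O 3/5 ✗
(2,5)O 3/4 ✓
(3,0)O 0/1 ✗
(3,4)O 4/5 ✓
(4,2)X 2/4 ✗
(4,3)O 2/4 ✗
(4,5)O 2/2 ✓
(5,0)X 1/1 ✓
(5,1)X 2/3 ✓
(5,2)O 1/4 ✗
(5,3)X 1/3 ✗
(5,5)O 1/1 ✓
Unsatisfied: (0,1), (0,2), (0,3), (1,0), (1,1), (1,2), (1,4), (1,5), (2,1), (2,3), (2,4), (3,0), (4,2), (4,3), (5,2), (5,3) — 16 in total.

16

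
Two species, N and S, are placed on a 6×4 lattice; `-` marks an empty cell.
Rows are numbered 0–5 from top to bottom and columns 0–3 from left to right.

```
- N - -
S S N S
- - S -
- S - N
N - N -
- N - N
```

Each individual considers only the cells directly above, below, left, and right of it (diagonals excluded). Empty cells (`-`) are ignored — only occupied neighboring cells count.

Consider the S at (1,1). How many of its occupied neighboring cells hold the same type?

1

Occupied neighbors of (1,1): (0,1)=N, (1,0)=S, (1,2)=N.
Same type (S): 1 of 3.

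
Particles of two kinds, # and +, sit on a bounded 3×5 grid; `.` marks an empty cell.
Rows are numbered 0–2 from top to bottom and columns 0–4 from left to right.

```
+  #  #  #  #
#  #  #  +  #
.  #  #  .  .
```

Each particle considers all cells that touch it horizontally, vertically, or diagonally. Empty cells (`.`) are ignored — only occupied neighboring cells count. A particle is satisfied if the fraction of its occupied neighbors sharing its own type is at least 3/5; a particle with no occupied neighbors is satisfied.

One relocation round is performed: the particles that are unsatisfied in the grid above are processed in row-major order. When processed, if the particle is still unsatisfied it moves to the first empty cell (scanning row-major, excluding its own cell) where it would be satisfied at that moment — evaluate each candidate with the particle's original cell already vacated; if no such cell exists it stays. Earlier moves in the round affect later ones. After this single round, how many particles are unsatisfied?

2

Initially unsatisfied (in order): (0,0), (1,3).
  (0,0): no empty cell satisfies it; stays.
  (1,3): no empty cell satisfies it; stays.
Resulting grid:
+ # # # #
# # # + #
. # # . .
Unsatisfied now: (0,0), (1,3).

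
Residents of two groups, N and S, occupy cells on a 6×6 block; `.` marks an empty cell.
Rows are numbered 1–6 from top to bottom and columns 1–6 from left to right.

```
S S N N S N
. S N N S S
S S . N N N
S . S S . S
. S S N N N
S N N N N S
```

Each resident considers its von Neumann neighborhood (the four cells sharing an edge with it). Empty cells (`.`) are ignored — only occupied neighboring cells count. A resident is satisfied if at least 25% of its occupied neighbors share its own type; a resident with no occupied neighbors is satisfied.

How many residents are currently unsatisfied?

4

Row 1: (1,1)S 1/1 ✓ · (1,2)S 2/3 ✓ · (1,3)N 2/3 ✓ · (1,4)N 2/3 ✓ · (1,5)S 1/3 ✓ · (1,6)N 0/2 ✗
Row 2: (2,2)S 2/3 ✓ · (2,3)N 2/3 ✓ · (2,4)N 3/4 ✓ · (2,5)S 2/4 ✓ · (2,6)S 1/3 ✓
Row 3: (3,1)S 2/2 ✓ · (3,2)S 2/2 ✓ · (3,4)N 2/3 ✓ · (3,5)N 2/3 ✓ · (3,6)N 1/3 ✓
Row 4: (4,1)S 1/1 ✓ · (4,3)S 2/2 ✓ · (4,4)S 1/3 ✓ · (4,6)S 0/2 ✗
Row 5: (5,2)S 1/2 ✓ · (5,3)S 2/4 ✓ · (5,4)N 2/4 ✓ · (5,5)N 3/3 ✓ · (5,6)N 1/3 ✓
Row 6: (6,1)S 0/1 ✗ · (6,2)N 1/3 ✓ · (6,3)N 2/3 ✓ · (6,4)N 3/3 ✓ · (6,5)N 2/3 ✓ · (6,6)S 0/2 ✗
Unsatisfied: (1,6), (4,6), (6,1), (6,6) — 4 in total.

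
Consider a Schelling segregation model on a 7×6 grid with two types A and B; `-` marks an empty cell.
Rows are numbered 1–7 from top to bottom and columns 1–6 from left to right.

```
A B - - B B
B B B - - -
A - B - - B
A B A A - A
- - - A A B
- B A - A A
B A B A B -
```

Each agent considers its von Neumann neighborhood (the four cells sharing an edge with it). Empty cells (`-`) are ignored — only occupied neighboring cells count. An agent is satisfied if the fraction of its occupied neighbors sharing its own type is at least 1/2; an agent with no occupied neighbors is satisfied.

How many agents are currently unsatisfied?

14

Row 1: (1,1)A 0/2 not · (1,2)B 1/2 satisfied · (1,5)B 1/1 satisfied · (1,6)B 1/1 satisfied
Row 2: (2,1)B 1/3 not · (2,2)B 3/3 satisfied · (2,3)B 2/2 satisfied
Row 3: (3,1)A 1/2 satisfied · (3,3)B 1/2 satisfied · (3,6)B 0/1 not
Row 4: (4,1)A 1/2 satisfied · (4,2)B 0/2 not · (4,3)A 1/3 not · (4,4)A 2/2 satisfied · (4,6)A 0/2 not
Row 5: (5,4)A 2/2 satisfied · (5,5)A 2/3 satisfied · (5,6)B 0/3 not
Row 6: (6,2)B 0/2 not · (6,3)A 0/2 not · (6,5)A 2/3 satisfied · (6,6)A 1/2 satisfied
Row 7: (7,1)B 0/1 not · (7,2)A 0/3 not · (7,3)B 0/3 not · (7,4)A 0/2 not · (7,5)B 0/2 not
Unsatisfied: (1,1), (2,1), (3,6), (4,2), (4,3), (4,6), (5,6), (6,2), (6,3), (7,1), (7,2), (7,3), (7,4), (7,5) — 14 in total.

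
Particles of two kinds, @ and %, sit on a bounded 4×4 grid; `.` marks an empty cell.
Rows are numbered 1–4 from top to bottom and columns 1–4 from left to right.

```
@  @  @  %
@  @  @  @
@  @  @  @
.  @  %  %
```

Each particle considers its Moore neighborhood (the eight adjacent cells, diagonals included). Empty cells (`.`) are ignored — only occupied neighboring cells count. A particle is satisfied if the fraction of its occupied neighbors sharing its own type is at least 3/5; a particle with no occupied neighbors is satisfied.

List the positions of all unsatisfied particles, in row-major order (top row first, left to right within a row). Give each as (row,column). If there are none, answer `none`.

(1,1)@ 3/3 ✓
(1,2)@ 5/5 ✓
(1,3)@ 4/5 ✓
(1,4)% 0/3 ✗
(2,1)@ 5/5 ✓
(2,2)@ 8/8 ✓
(2,3)@ 7/8 ✓
(2,4)@ 4/5 ✓
(3,1)@ 4/4 ✓
(3,2)@ 6/7 ✓
(3,3)@ 6/8 ✓
(3,4)@ 3/5 ✓
(4,2)@ 3/4 ✓
(4,3)% 1/5 ✗
(4,4)% 1/3 ✗

(1,4), (4,3), (4,4)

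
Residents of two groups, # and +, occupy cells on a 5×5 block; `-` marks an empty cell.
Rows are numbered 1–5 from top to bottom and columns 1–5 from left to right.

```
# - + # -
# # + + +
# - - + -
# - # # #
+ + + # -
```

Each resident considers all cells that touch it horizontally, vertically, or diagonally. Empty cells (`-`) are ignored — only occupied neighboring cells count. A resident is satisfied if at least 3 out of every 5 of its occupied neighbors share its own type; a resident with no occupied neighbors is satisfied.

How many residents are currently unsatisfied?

8

(1,1)# 2/2 satisfied
(1,3)+ 2/4 not
(1,4)# 0/4 not
(2,1)# 3/3 satisfied
(2,2)# 3/5 satisfied
(2,3)+ 3/5 satisfied
(2,4)+ 4/5 satisfied
(2,5)+ 2/3 satisfied
(3,1)# 3/3 satisfied
(3,4)+ 3/6 not
(4,1)# 1/3 not
(4,3)# 2/5 not
(4,4)# 3/5 satisfied
(4,5)# 2/3 satisfied
(5,1)+ 1/2 not
(5,2)+ 2/4 not
(5,3)+ 1/4 not
(5,4)# 3/4 satisfied
Unsatisfied: (1,3), (1,4), (3,4), (4,1), (4,3), (5,1), (5,2), (5,3) — 8 in total.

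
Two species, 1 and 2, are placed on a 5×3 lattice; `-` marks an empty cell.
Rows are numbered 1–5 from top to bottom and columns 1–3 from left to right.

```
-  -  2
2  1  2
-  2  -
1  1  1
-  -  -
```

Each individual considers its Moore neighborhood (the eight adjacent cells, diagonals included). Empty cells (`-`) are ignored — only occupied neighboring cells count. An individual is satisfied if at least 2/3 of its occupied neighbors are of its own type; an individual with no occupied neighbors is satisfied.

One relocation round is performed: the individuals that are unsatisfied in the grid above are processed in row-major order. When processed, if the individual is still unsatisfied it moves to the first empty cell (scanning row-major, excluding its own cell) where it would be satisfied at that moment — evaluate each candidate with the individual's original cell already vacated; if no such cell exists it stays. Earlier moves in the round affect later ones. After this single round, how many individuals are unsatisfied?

Initially unsatisfied (in order): (1,3), (2,1), (2,2), (3,2), (4,1), (4,3).
  (1,3) → (1,2).
  (2,1): now satisfied by earlier moves; stays.
  (2,2) → (5,1).
  (3,2) → (1,1).
  (4,1): now satisfied by earlier moves; stays.
  (4,3): now satisfied by earlier moves; stays.
Resulting grid:
2 2 -
2 - 2
- - -
1 1 1
1 - -
All satisfied now.

0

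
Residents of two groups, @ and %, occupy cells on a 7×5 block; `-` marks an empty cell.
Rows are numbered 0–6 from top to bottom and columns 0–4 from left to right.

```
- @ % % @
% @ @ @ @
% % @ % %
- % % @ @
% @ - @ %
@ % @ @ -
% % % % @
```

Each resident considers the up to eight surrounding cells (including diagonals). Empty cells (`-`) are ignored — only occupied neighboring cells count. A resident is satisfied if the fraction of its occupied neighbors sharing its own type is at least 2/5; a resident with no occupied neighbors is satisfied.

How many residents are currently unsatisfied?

(0,1)@ 2/4 ✓
(0,2)% 1/5 ✗
(0,3)% 1/5 ✗
(0,4)@ 2/3 ✓
(1,0)% 2/4 ✓
(1,1)@ 3/7 ✓
(1,2)@ 4/8 ✓
(1,3)@ 4/8 ✓
(1,4)@ 2/5 ✓
(2,0)% 3/4 ✓
(2,1)% 4/7 ✓
(2,2)@ 4/8 ✓
(2,3)% 2/8 ✗
(2,4)% 1/5 ✗
(3,1)% 4/6 ✓
(3,2)% 3/7 ✓
(3,3)@ 3/7 ✓
(3,4)@ 2/5 ✓
(4,0)% 2/4 ✓
(4,1)@ 2/6 ✗
(4,3)@ 4/6 ✓
(4,4)% 0/4 ✗
(5,0)@ 1/5 ✗
(5,1)% 4/7 ✓
(5,2)@ 3/7 ✓
(5,3)@ 3/6 ✓
(6,0)% 2/3 ✓
(6,1)% 3/5 ✓
(6,2)% 3/5 ✓
(6,3)% 1/4 ✗
(6,4)@ 1/2 ✓
Unsatisfied: (0,2), (0,3), (2,3), (2,4), (4,1), (4,4), (5,0), (6,3) — 8 in total.

8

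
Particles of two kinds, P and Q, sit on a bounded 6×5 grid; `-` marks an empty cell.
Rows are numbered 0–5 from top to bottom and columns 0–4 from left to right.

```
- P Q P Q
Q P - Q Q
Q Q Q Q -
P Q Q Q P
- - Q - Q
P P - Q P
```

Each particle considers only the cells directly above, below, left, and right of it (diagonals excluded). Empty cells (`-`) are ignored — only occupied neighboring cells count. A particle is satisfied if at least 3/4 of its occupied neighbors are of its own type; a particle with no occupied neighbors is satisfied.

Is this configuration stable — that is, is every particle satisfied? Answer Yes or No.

No

Row 0: (0,1)P 1/2 ✗ · (0,2)Q 0/2 ✗ · (0,3)P 0/3 ✗ · (0,4)Q 1/2 ✗
Row 1: (1,0)Q 1/2 ✗ · (1,1)P 1/3 ✗ · (1,3)Q 2/3 ✗ · (1,4)Q 2/2 ✓
Row 2: (2,0)Q 2/3 ✗ · (2,1)Q 3/4 ✓ · (2,2)Q 3/3 ✓ · (2,3)Q 3/3 ✓
Row 3: (3,0)P 0/2 ✗ · (3,1)Q 2/3 ✗ · (3,2)Q 4/4 ✓ · (3,3)Q 2/3 ✗ · (3,4)P 0/2 ✗
Row 4: (4,2)Q 1/1 ✓ · (4,4)Q 0/2 ✗
Row 5: (5,0)P 1/1 ✓ · (5,1)P 1/1 ✓ · (5,3)Q 0/1 ✗ · (5,4)P 0/2 ✗
For instance (0,1) has only 1/2 same-type neighbors, below 3/4.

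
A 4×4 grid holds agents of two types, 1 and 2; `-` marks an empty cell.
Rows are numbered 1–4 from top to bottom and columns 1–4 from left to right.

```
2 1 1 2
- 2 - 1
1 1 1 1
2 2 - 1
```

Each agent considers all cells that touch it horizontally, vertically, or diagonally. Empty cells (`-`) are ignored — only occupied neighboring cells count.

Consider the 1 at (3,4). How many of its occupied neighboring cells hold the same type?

3

Occupied neighbors of (3,4): (2,4)=1, (3,3)=1, (4,4)=1.
Same type (1): 3 of 3.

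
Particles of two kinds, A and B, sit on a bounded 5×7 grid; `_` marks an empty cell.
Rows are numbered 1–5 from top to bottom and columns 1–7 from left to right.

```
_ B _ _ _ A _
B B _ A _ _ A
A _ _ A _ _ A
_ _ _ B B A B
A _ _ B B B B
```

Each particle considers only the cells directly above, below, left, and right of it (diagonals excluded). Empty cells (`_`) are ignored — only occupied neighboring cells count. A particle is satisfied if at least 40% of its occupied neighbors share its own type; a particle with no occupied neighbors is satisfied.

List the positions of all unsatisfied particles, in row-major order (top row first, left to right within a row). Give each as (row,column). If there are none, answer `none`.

(1,2)B 1/1 ✓
(1,6)A 0/0 ✓
(2,1)B 1/2 ✓
(2,2)B 2/2 ✓
(2,4)A 1/1 ✓
(2,7)A 1/1 ✓
(3,1)A 0/1 ✗
(3,4)A 1/2 ✓
(3,7)A 1/2 ✓
(4,4)B 2/3 ✓
(4,5)B 2/3 ✓
(4,6)A 0/3 ✗
(4,7)B 1/3 ✗
(5,1)A 0/0 ✓
(5,4)B 2/2 ✓
(5,5)B 3/3 ✓
(5,6)B 2/3 ✓
(5,7)B 2/2 ✓

(3,1), (4,6), (4,7)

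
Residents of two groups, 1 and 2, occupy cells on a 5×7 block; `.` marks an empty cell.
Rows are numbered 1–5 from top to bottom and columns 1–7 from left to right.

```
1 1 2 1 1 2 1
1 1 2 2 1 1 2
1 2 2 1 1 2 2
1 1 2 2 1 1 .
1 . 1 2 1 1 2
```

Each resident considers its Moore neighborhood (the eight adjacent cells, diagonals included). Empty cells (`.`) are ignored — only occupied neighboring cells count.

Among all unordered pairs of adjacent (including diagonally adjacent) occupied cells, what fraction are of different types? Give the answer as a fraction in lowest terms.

Scan each occupied cell's neighbors to the right and below (and the two forward diagonals) so each pair is counted once.
Row 1: 1(1,1)–1(1,2)= 1(1,1)–1(2,1)= 1(1,1)–1(2,2)= 1(1,2)–2(1,3)≠ 1(1,2)–1(2,2)= 1(1,2)–2(2,3)≠ 1(1,2)–1(2,1)= 2(1,3)–1(1,4)≠ 2(1,3)–2(2,3)= 2(1,3)–2(2,4)= 2(1,3)–1(2,2)≠ 1(1,4)–1(1,5)= 1(1,4)–2(2,4)≠ 1(1,4)–1(2,5)= 1(1,4)–2(2,3)≠ 1(1,5)–2(1,6)≠ 1(1,5)–1(2,5)= 1(1,5)–1(2,6)= 1(1,5)–2(2,4)≠ 2(1,6)–1(1,7)≠ 2(1,6)–1(2,6)≠ 2(1,6)–2(2,7)= 2(1,6)–1(2,5)≠ 1(1,7)–2(2,7)≠ 1(1,7)–1(2,6)=  → 12/25 unlike.
Row 2: 1(2,1)–1(2,2)= 1(2,1)–1(3,1)= 1(2,1)–2(3,2)≠ 1(2,2)–2(2,3)≠ 1(2,2)–2(3,2)≠ 1(2,2)–2(3,3)≠ 1(2,2)–1(3,1)= 2(2,3)–2(2,4)= 2(2,3)–2(3,3)= 2(2,3)–1(3,4)≠ 2(2,3)–2(3,2)= 2(2,4)–1(2,5)≠ 2(2,4)–1(3,4)≠ 2(2,4)–1(3,5)≠ 2(2,4)–2(3,3)= 1(2,5)–1(2,6)= 1(2,5)–1(3,5)= 1(2,5)–2(3,6)≠ 1(2,5)–1(3,4)= 1(2,6)–2(2,7)≠ 1(2,6)–2(3,6)≠ 1(2,6)–2(3,7)≠ 1(2,6)–1(3,5)= 2(2,7)–2(3,7)= 2(2,7)–2(3,6)=  → 12/25 unlike.
Row 3: 1(3,1)–2(3,2)≠ 1(3,1)–1(4,1)= 1(3,1)–1(4,2)= 2(3,2)–2(3,3)= 2(3,2)–1(4,2)≠ 2(3,2)–2(4,3)= 2(3,2)–1(4,1)≠ 2(3,3)–1(3,4)≠ 2(3,3)–2(4,3)= 2(3,3)–2(4,4)= 2(3,3)–1(4,2)≠ 1(3,4)–1(3,5)= 1(3,4)–2(4,4)≠ 1(3,4)–1(4,5)= 1(3,4)–2(4,3)≠ 1(3,5)–2(3,6)≠ 1(3,5)–1(4,5)= 1(3,5)–1(4,6)= 1(3,5)–2(4,4)≠ 2(3,6)–2(3,7)= 2(3,6)–1(4,6)≠ 2(3,6)–1(4,5)≠ 2(3,7)–1(4,6)≠  → 12/23 unlike.
Row 4: 1(4,1)–1(4,2)= 1(4,1)–1(5,1)= 1(4,2)–2(4,3)≠ 1(4,2)–1(5,3)= 1(4,2)–1(5,1)= 2(4,3)–2(4,4)= 2(4,3)–1(5,3)≠ 2(4,3)–2(5,4)= 2(4,4)–1(4,5)≠ 2(4,4)–2(5,4)= 2(4,4)–1(5,5)≠ 2(4,4)–1(5,3)≠ 1(4,5)–1(4,6)= 1(4,5)–1(5,5)= 1(4,5)–1(5,6)= 1(4,5)–2(5,4)≠ 1(4,6)–1(5,6)= 1(4,6)–2(5,7)≠ 1(4,6)–1(5,5)=  → 7/19 unlike.
Row 5: 1(5,3)–2(5,4)≠ 2(5,4)–1(5,5)≠ 1(5,5)–1(5,6)= 1(5,6)–2(5,7)≠  → 3/4 unlike.
Total adjacent occupied pairs: 96; unlike-type pairs: 46.
46/96 reduces to 23/48.

23/48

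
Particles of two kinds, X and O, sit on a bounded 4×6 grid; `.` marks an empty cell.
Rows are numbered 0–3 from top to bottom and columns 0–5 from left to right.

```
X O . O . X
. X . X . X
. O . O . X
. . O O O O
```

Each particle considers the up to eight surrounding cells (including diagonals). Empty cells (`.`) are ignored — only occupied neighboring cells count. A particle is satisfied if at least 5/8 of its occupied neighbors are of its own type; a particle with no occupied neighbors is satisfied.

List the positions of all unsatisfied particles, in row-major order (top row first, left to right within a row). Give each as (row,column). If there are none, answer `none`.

(0,0), (0,1), (0,3), (1,1), (1,3), (2,1), (2,5), (3,5)

(0,0)X 1/2 ✗
(0,1)O 0/2 ✗
(0,3)O 0/1 ✗
(0,5)X 1/1 ✓
(1,1)X 1/3 ✗
(1,3)X 0/2 ✗
(1,5)X 2/2 ✓
(2,1)O 1/2 ✗
(2,3)O 3/4 ✓
(2,5)X 1/3 ✗
(3,2)O 3/3 ✓
(3,3)O 3/3 ✓
(3,4)O 3/4 ✓
(3,5)O 1/2 ✗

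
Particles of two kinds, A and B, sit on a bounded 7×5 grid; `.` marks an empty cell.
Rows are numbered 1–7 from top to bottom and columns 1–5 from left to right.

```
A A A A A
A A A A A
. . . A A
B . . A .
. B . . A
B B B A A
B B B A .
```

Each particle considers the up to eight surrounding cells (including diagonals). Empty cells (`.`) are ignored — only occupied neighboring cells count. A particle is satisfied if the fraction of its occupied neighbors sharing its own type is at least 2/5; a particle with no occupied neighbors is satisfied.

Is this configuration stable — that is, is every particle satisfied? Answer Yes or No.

Yes

Row 1: (1,1)A 3/3 satisfied · (1,2)A 5/5 satisfied · (1,3)A 5/5 satisfied · (1,4)A 5/5 satisfied · (1,5)A 3/3 satisfied
Row 2: (2,1)A 3/3 satisfied · (2,2)A 5/5 satisfied · (2,3)A 6/6 satisfied · (2,4)A 7/7 satisfied · (2,5)A 5/5 satisfied
Row 3: (3,4)A 5/5 satisfied · (3,5)A 4/4 satisfied
Row 4: (4,1)B 1/1 satisfied · (4,4)A 3/3 satisfied
Row 5: (5,2)B 4/4 satisfied · (5,5)A 3/3 satisfied
Row 6: (6,1)B 4/4 satisfied · (6,2)B 6/6 satisfied · (6,3)B 4/6 satisfied · (6,4)A 3/5 satisfied · (6,5)A 3/3 satisfied
Row 7: (7,1)B 3/3 satisfied · (7,2)B 5/5 satisfied · (7,3)B 3/5 satisfied · (7,4)A 2/4 satisfied
All meet the threshold, so the configuration is stable.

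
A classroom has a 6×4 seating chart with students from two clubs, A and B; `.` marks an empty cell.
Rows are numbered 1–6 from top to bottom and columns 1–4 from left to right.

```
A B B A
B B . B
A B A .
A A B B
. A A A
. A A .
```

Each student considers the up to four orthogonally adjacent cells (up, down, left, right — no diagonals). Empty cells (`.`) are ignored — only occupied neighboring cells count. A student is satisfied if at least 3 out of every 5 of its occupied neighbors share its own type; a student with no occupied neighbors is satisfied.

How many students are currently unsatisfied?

12

Row 1: (1,1)A 0/2 unhappy · (1,2)B 2/3 ok · (1,3)B 1/2 unhappy · (1,4)A 0/2 unhappy
Row 2: (2,1)B 1/3 unhappy · (2,2)B 3/3 ok · (2,4)B 0/1 unhappy
Row 3: (3,1)A 1/3 unhappy · (3,2)B 1/4 unhappy · (3,3)A 0/2 unhappy
Row 4: (4,1)A 2/2 ok · (4,2)A 2/4 unhappy · (4,3)B 1/4 unhappy · (4,4)B 1/2 unhappy
Row 5: (5,2)A 3/3 ok · (5,3)A 3/4 ok · (5,4)A 1/2 unhappy
Row 6: (6,2)A 2/2 ok · (6,3)A 2/2 ok
Unsatisfied: (1,1), (1,3), (1,4), (2,1), (2,4), (3,1), (3,2), (3,3), (4,2), (4,3), (4,4), (5,4) — 12 in total.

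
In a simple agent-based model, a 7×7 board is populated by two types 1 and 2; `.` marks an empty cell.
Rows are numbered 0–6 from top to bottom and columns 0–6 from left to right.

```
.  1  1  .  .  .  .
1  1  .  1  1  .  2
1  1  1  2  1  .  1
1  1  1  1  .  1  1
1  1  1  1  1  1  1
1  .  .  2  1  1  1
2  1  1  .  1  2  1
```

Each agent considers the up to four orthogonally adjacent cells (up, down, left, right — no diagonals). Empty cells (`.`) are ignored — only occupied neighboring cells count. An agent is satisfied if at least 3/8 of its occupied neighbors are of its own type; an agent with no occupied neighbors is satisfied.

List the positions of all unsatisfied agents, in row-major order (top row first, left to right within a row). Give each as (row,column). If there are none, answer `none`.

(1,6), (2,3), (5,3), (6,0), (6,5)

Row 0: (0,1)1 2/2 ok · (0,2)1 1/1 ok
Row 1: (1,0)1 2/2 ok · (1,1)1 3/3 ok · (1,3)1 1/2 ok · (1,4)1 2/2 ok · (1,6)2 0/1 unhappy
Row 2: (2,0)1 3/3 ok · (2,1)1 4/4 ok · (2,2)1 2/3 ok · (2,3)2 0/4 unhappy · (2,4)1 1/2 ok · (2,6)1 1/2 ok
Row 3: (3,0)1 3/3 ok · (3,1)1 4/4 ok · (3,2)1 4/4 ok · (3,3)1 2/3 ok · (3,5)1 2/2 ok · (3,6)1 3/3 ok
Row 4: (4,0)1 3/3 ok · (4,1)1 3/3 ok · (4,2)1 3/3 ok · (4,3)1 3/4 ok · (4,4)1 3/3 ok · (4,5)1 4/4 ok · (4,6)1 3/3 ok
Row 5: (5,0)1 1/2 ok · (5,3)2 0/2 unhappy · (5,4)1 3/4 ok · (5,5)1 3/4 ok · (5,6)1 3/3 ok
Row 6: (6,0)2 0/2 unhappy · (6,1)1 1/2 ok · (6,2)1 1/1 ok · (6,4)1 1/2 ok · (6,5)2 0/3 unhappy · (6,6)1 1/2 ok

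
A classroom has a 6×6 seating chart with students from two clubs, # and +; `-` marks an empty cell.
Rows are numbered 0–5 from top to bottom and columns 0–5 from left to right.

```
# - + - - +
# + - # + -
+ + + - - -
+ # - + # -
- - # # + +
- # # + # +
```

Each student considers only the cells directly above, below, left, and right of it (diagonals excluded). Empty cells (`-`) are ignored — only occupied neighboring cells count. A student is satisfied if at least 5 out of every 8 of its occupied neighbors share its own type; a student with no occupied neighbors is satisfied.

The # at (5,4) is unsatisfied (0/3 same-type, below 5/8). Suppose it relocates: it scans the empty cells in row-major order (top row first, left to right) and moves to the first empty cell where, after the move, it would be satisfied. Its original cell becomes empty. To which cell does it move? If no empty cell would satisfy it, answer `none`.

(2,5)

Vacating (5,4). Empty cells in order:
  (0,1): 1/3 same-type → still unsatisfied.
  (0,3): 1/2 same-type → still unsatisfied.
  (0,4): 0/2 same-type → still unsatisfied.
  (1,2): 1/4 same-type → still unsatisfied.
  (1,5): 0/2 same-type → still unsatisfied.
  (2,3): 1/3 same-type → still unsatisfied.
  (2,4): 1/2 same-type → still unsatisfied.
  (2,5): 0/0 same-type → satisfied — stop here.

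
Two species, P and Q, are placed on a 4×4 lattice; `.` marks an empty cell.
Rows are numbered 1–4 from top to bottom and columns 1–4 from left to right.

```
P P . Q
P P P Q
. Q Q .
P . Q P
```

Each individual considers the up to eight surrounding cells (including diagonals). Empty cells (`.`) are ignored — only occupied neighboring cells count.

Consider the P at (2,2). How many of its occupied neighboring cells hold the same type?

Occupied neighbors of (2,2): (1,1)=P, (1,2)=P, (2,1)=P, (2,3)=P, (3,2)=Q, (3,3)=Q.
Same type (P): 4 of 6.

4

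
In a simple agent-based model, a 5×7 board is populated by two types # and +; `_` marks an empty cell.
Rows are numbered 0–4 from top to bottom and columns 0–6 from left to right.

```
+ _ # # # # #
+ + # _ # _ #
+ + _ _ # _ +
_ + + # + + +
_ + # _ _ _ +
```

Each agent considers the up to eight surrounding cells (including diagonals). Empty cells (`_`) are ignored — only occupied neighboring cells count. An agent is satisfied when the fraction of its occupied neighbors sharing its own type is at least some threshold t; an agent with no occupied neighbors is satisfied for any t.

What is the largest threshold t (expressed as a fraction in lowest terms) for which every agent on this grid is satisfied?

1/4

(0,0)+ 2/2
(0,2)# 2/3
(0,3)# 4/4
(0,4)# 3/3
(0,5)# 4/4
(0,6)# 2/2
(1,0)+ 4/4
(1,1)+ 4/6
(1,2)# 2/4
(1,4)# 4/4
(1,6)# 2/3
(2,0)+ 4/4
(2,1)+ 5/6
(2,4)# 2/4
(2,6)+ 2/3
(3,1)+ 4/5
(3,2)+ 3/5
(3,3)# 2/4
(3,4)+ 1/3
(3,5)+ 4/5
(3,6)+ 3/3
(4,1)+ 2/3
(4,2)# 1/4
(4,6)+ 2/2
The smallest same-type fraction is 1/4 at (4,2), which reduces to 1/4. Any threshold above that leaves this agent unsatisfied.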